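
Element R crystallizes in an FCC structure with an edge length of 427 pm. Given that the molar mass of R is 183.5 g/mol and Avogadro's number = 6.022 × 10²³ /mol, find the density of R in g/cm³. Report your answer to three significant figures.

An FCC unit cell contains Z = 4 atoms.
Cell volume: a³ = (427 pm)³ = (4.270 × 10^-8 cm)³ = 7.785 × 10^-23 cm³.
ρ = Z·M/(N_A·a³) = 4 × 183.5 / (6.022 × 10²³ × 7.785 × 10^-23) = 15.66 g/cm³.

15.7 g/cm³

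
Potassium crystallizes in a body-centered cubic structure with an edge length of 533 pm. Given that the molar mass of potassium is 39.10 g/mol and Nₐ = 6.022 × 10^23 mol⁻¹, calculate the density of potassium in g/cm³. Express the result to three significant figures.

A BCC unit cell contains Z = 2 atoms.
Cell volume: a³ = (533 pm)³ = (5.330 × 10^-8 cm)³ = 1.514 × 10^-22 cm³.
ρ = Z·M/(N_A·a³) = 2 × 39.10 / (6.022 × 10²³ × 1.514 × 10^-22) = 0.8576 g/cm³.

0.858 g/cm³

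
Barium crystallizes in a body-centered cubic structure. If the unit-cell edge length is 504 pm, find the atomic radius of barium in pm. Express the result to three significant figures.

In a BCC lattice, atoms touch along the body diagonal, so √3·a = 4r.
r = √3·a/4 = 1.7321 × 504 / 4 = 218 pm.

218 pm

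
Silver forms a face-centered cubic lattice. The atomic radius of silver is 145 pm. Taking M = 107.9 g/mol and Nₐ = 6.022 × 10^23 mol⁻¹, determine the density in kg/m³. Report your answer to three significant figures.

In an FCC lattice, atoms touch along the face diagonal, so √2·a = 4r, giving a = 410.1 pm = 4.101 × 10^-8 cm.
With Z = 4, ρ = Z·M/(N_A·a³) = 4 × 107.9 / (6.022 × 10²³ × 6.898 × 10^-23) = 10.39 g/cm³ = 10400 kg/m³.

10400 kg/m³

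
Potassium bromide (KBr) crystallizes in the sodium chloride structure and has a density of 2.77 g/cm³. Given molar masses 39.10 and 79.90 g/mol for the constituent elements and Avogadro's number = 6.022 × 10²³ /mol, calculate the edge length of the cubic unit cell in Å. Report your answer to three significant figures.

6.58 Å

M(KBr) = 119.0 g/mol; Z = 4 formula units per cell.
a³ = Z·M/(N_A·ρ) = 4 × 119.0 / (6.022 × 10²³ × 2.77) = 2.854 × 10^-22 cm³, so a = 6.584 × 10^-8 cm = 6.58 Å.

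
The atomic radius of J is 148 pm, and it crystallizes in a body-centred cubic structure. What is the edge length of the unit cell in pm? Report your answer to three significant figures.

In a BCC lattice, atoms touch along the body diagonal, so √3·a = 4r.
a = 4r/√3 = 4 × 148 / 1.7321 = 342 pm.

342 pm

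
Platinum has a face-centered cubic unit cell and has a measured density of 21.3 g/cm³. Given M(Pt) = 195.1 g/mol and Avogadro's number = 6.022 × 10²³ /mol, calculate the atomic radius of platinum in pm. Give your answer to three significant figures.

139 pm

For an FCC cell (Z = 4), a³ = Z·M/(N_A·ρ) = 4 × 195.1 / (6.022 × 10²³ × 21.30) = 6.084 × 10^-23 cm³, so a = 3.933 × 10^-8 cm = 393.3 pm.
Atoms touch along the face diagonal, so √2·a = 4r, so r = 0.3536 × a = 139 pm.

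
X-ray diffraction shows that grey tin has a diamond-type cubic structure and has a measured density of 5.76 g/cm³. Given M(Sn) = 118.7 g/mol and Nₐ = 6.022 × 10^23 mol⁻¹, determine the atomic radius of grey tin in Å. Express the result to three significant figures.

1.41 Å

For a diamond cubic cell (Z = 8), a³ = Z·M/(N_A·ρ) = 8 × 118.7 / (6.022 × 10²³ × 5.760) = 2.738 × 10^-22 cm³, so a = 6.493 × 10^-8 cm = 6.493 Å.
Nearest neighbors lie along the body diagonal with √3·a = 8r, so r = 0.2165 × a = 1.41 Å.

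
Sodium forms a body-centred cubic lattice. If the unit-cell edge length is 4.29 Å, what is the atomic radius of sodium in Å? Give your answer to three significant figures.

In a BCC lattice, atoms touch along the body diagonal, so √3·a = 4r.
r = √3·a/4 = 1.7321 × 4.29 / 4 = 1.86 Å.

1.86 Å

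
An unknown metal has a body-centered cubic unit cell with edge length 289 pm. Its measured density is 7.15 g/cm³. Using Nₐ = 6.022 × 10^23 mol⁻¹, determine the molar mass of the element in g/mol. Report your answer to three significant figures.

52.0 g/mol

A BCC cell has Z = 2 atoms; a = 2.890 × 10^-8 cm.
M = ρ·N_A·a³/Z = 7.15 × 6.022 × 10²³ × 2.414 × 10^-23 / 2 = 52.0 g/mol.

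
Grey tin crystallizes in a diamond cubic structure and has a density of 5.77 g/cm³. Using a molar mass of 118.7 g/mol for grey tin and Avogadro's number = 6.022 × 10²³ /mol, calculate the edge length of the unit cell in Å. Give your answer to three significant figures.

With Z = 8 atoms per diamond cubic cell, a³ = Z·M/(N_A·ρ) = 8 × 118.7 / (6.022 × 10²³ × 5.770 g/cm³) = 2.733 × 10^-22 cm³.
a = (2.733 × 10^-22)^(1/3) = 6.489 × 10^-8 cm = 6.49 Å.

6.49 Å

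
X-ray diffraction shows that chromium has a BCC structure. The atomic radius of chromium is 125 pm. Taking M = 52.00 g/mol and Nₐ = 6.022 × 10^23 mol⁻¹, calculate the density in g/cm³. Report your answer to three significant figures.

7.18 g/cm³

In a BCC lattice, atoms touch along the body diagonal, so √3·a = 4r, giving a = 288.7 pm = 2.887 × 10^-8 cm.
With Z = 2, ρ = Z·M/(N_A·a³) = 2 × 52.00 / (6.022 × 10²³ × 2.406 × 10^-23) = 7.179 g/cm³.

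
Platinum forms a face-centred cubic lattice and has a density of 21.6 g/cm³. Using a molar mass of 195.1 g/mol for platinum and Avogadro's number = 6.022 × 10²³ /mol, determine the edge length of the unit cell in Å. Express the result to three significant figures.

With Z = 4 atoms per FCC cell, a³ = Z·M/(N_A·ρ) = 4 × 195.1 / (6.022 × 10²³ × 21.60 g/cm³) = 6.000 × 10^-23 cm³.
a = (6.000 × 10^-23)^(1/3) = 3.915 × 10^-8 cm = 3.91 Å.

3.91 Å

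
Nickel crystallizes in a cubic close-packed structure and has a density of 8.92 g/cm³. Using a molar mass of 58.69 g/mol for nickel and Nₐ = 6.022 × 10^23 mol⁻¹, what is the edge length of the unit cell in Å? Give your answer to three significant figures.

With Z = 4 atoms per FCC cell, a³ = Z·M/(N_A·ρ) = 4 × 58.69 / (6.022 × 10²³ × 8.920 g/cm³) = 4.370 × 10^-23 cm³.
a = (4.370 × 10^-23)^(1/3) = 3.522 × 10^-8 cm = 3.52 Å.

3.52 Å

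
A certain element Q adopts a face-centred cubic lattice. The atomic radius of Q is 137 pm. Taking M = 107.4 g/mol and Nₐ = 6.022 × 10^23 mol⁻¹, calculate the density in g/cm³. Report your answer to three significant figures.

In an FCC lattice, atoms touch along the face diagonal, so √2·a = 4r, giving a = 387.5 pm = 3.875 × 10^-8 cm.
With Z = 4, ρ = Z·M/(N_A·a³) = 4 × 107.4 / (6.022 × 10²³ × 5.818 × 10^-23) = 12.26 g/cm³.

12.3 g/cm³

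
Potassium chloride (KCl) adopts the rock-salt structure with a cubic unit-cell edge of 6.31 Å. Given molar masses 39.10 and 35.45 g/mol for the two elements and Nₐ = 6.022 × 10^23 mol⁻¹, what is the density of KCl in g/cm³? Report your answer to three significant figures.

1.97 g/cm³

The rock-salt structure contains Z = 4 formula units per cell; M(KCl) = 39.10 + 35.45 = 74.55 g/mol.
a³ = (6.310 × 10^-8 cm)³ = 2.512 × 10^-22 cm³.
ρ = 4 × 74.55 / (6.022 × 10²³ × 2.512 × 10^-22) = 1.971 g/cm³.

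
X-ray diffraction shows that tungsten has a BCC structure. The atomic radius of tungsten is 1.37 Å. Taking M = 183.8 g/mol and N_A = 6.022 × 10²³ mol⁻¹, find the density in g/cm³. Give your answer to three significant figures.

In a BCC lattice, atoms touch along the body diagonal, so √3·a = 4r, giving a = 3.164 Å = 3.164 × 10^-8 cm.
With Z = 2, ρ = Z·M/(N_A·a³) = 2 × 183.8 / (6.022 × 10²³ × 3.167 × 10^-23) = 19.27 g/cm³.

19.3 g/cm³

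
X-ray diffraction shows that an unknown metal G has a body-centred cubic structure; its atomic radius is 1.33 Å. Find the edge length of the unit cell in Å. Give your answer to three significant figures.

3.07 Å

In a BCC lattice, atoms touch along the body diagonal, so √3·a = 4r.
a = 4r/√3 = 4 × 1.33 / 1.7321 = 3.07 Å.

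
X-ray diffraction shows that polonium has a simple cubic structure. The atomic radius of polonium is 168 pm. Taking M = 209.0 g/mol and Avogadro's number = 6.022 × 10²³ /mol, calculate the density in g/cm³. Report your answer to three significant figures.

In a simple cubic lattice, atoms touch along the cell edge, so a = 2r, giving a = 336.0 pm = 3.360 × 10^-8 cm.
With Z = 1, ρ = Z·M/(N_A·a³) = 1 × 209.0 / (6.022 × 10²³ × 3.793 × 10^-23) = 9.149 g/cm³.

9.15 g/cm³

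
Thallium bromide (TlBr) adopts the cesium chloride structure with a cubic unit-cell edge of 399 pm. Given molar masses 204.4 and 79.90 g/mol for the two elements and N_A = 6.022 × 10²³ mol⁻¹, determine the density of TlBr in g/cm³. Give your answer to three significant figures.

7.43 g/cm³

The cesium chloride structure contains Z = 1 formula unit per cell; M(TlBr) = 204.4 + 79.90 = 284.3 g/mol.
a³ = (3.990 × 10^-8 cm)³ = 6.352 × 10^-23 cm³.
ρ = 1 × 284.3 / (6.022 × 10²³ × 6.352 × 10^-23) = 7.432 g/cm³.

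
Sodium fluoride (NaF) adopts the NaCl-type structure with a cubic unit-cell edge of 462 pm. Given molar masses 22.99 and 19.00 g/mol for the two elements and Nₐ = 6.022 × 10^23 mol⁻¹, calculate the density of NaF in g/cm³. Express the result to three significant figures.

2.83 g/cm³

The NaCl-type structure contains Z = 4 formula units per cell; M(NaF) = 22.99 + 19.00 = 41.99 g/mol.
a³ = (4.620 × 10^-8 cm)³ = 9.861 × 10^-23 cm³.
ρ = 4 × 41.99 / (6.022 × 10²³ × 9.861 × 10^-23) = 2.828 g/cm³.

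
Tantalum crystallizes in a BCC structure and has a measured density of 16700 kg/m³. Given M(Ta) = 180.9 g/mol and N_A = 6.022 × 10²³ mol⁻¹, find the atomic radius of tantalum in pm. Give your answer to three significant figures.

For a BCC cell (Z = 2), a³ = Z·M/(N_A·ρ) = 2 × 180.9 / (6.022 × 10²³ × 16.70) = 3.598 × 10^-23 cm³, so a = 3.301 × 10^-8 cm = 330.1 pm.
Atoms touch along the body diagonal, so √3·a = 4r, so r = 0.4330 × a = 143 pm.

143 pm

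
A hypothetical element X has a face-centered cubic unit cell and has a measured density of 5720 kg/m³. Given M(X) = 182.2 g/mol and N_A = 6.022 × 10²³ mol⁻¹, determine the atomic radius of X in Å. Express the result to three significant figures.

2.11 Å

For an FCC cell (Z = 4), a³ = Z·M/(N_A·ρ) = 4 × 182.2 / (6.022 × 10²³ × 5.720) = 2.116 × 10^-22 cm³, so a = 5.959 × 10^-8 cm = 5.959 Å.
Atoms touch along the face diagonal, so √2·a = 4r, so r = 0.3536 × a = 2.11 Å.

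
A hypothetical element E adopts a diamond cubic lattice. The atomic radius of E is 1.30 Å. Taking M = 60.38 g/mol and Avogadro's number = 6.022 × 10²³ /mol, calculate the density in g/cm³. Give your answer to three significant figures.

3.71 g/cm³

In a diamond cubic lattice, nearest neighbors lie along the body diagonal with √3·a = 8r, giving a = 6.004 Å = 6.004 × 10^-8 cm.
With Z = 8, ρ = Z·M/(N_A·a³) = 8 × 60.38 / (6.022 × 10²³ × 2.165 × 10^-22) = 3.705 g/cm³.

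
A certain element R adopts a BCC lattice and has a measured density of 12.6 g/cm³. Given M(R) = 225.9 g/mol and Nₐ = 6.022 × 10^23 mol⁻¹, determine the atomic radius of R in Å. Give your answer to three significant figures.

1.69 Å

For a BCC cell (Z = 2), a³ = Z·M/(N_A·ρ) = 2 × 225.9 / (6.022 × 10²³ × 12.60) = 5.954 × 10^-23 cm³, so a = 3.905 × 10^-8 cm = 3.905 Å.
Atoms touch along the body diagonal, so √3·a = 4r, so r = 0.4330 × a = 1.69 Å.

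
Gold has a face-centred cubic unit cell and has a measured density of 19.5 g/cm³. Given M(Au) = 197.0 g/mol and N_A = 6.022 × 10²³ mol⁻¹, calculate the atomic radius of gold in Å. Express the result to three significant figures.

For an FCC cell (Z = 4), a³ = Z·M/(N_A·ρ) = 4 × 197.0 / (6.022 × 10²³ × 19.50) = 6.710 × 10^-23 cm³, so a = 4.064 × 10^-8 cm = 4.064 Å.
Atoms touch along the face diagonal, so √2·a = 4r, so r = 0.3536 × a = 1.44 Å.

1.44 Å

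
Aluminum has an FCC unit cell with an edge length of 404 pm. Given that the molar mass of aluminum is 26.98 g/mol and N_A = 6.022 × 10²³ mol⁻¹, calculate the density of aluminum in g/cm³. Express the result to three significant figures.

2.72 g/cm³

An FCC unit cell contains Z = 4 atoms.
Cell volume: a³ = (404 pm)³ = (4.040 × 10^-8 cm)³ = 6.594 × 10^-23 cm³.
ρ = Z·M/(N_A·a³) = 4 × 26.98 / (6.022 × 10²³ × 6.594 × 10^-23) = 2.718 g/cm³.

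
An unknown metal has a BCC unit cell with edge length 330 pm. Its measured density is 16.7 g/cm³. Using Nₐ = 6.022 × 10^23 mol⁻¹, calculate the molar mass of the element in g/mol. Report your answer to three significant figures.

A BCC cell has Z = 2 atoms; a = 3.300 × 10^-8 cm.
M = ρ·N_A·a³/Z = 16.7 × 6.022 × 10²³ × 3.594 × 10^-23 / 2 = 181 g/mol.

181 g/mol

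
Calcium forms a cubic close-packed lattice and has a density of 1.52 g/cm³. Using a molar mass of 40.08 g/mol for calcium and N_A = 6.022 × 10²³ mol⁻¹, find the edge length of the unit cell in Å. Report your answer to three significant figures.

With Z = 4 atoms per FCC cell, a³ = Z·M/(N_A·ρ) = 4 × 40.08 / (6.022 × 10²³ × 1.520 g/cm³) = 1.751 × 10^-22 cm³.
a = (1.751 × 10^-22)^(1/3) = 5.595 × 10^-8 cm = 5.60 Å.

5.60 Å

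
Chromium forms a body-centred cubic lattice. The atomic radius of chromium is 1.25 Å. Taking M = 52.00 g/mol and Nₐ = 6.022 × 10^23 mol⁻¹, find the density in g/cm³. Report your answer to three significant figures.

In a BCC lattice, atoms touch along the body diagonal, so √3·a = 4r, giving a = 2.887 Å = 2.887 × 10^-8 cm.
With Z = 2, ρ = Z·M/(N_A·a³) = 2 × 52.00 / (6.022 × 10²³ × 2.406 × 10^-23) = 7.179 g/cm³.

7.18 g/cm³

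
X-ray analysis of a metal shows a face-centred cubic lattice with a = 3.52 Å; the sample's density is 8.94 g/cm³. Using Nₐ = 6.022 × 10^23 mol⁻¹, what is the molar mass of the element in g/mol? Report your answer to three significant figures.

58.7 g/mol

An FCC cell has Z = 4 atoms; a = 3.520 × 10^-8 cm.
M = ρ·N_A·a³/Z = 8.94 × 6.022 × 10²³ × 4.361 × 10^-23 / 4 = 58.7 g/mol.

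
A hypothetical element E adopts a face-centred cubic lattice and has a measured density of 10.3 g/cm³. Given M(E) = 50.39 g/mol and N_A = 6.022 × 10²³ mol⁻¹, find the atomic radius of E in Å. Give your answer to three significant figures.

1.13 Å

For an FCC cell (Z = 4), a³ = Z·M/(N_A·ρ) = 4 × 50.39 / (6.022 × 10²³ × 10.30) = 3.250 × 10^-23 cm³, so a = 3.191 × 10^-8 cm = 3.191 Å.
Atoms touch along the face diagonal, so √2·a = 4r, so r = 0.3536 × a = 1.13 Å.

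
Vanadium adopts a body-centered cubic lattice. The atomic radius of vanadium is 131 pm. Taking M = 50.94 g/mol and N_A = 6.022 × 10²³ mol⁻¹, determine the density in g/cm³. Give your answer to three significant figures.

6.11 g/cm³

In a BCC lattice, atoms touch along the body diagonal, so √3·a = 4r, giving a = 302.5 pm = 3.025 × 10^-8 cm.
With Z = 2, ρ = Z·M/(N_A·a³) = 2 × 50.94 / (6.022 × 10²³ × 2.769 × 10^-23) = 6.110 g/cm³.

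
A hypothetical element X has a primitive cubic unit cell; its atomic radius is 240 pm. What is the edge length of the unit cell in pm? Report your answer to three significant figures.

In a simple cubic lattice, atoms touch along the cell edge, so a = 2r.
a = 2r = 2 × 240 = 480 pm.

480 pm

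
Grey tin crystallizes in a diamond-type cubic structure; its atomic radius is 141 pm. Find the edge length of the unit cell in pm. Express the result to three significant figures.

In a diamond cubic lattice, nearest neighbors lie along the body diagonal with √3·a = 8r.
a = 8r/√3 = 8 × 141 / 1.7321 = 651 pm.

651 pm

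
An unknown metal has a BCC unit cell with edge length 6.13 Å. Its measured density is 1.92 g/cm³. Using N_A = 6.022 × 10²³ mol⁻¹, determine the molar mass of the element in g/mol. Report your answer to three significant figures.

A BCC cell has Z = 2 atoms; a = 6.130 × 10^-8 cm.
M = ρ·N_A·a³/Z = 1.92 × 6.022 × 10²³ × 2.303 × 10^-22 / 2 = 133 g/mol.

133 g/mol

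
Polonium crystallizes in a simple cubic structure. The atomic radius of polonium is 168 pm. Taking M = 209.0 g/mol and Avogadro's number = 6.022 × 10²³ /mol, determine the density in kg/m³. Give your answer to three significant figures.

9150 kg/m³

In a simple cubic lattice, atoms touch along the cell edge, so a = 2r, giving a = 336.0 pm = 3.360 × 10^-8 cm.
With Z = 1, ρ = Z·M/(N_A·a³) = 1 × 209.0 / (6.022 × 10²³ × 3.793 × 10^-23) = 9.149 g/cm³ = 9150 kg/m³.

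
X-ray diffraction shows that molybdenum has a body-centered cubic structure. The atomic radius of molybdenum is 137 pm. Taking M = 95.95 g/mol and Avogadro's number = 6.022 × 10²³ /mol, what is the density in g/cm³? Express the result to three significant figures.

10.1 g/cm³

In a BCC lattice, atoms touch along the body diagonal, so √3·a = 4r, giving a = 316.4 pm = 3.164 × 10^-8 cm.
With Z = 2, ρ = Z·M/(N_A·a³) = 2 × 95.95 / (6.022 × 10²³ × 3.167 × 10^-23) = 10.06 g/cm³.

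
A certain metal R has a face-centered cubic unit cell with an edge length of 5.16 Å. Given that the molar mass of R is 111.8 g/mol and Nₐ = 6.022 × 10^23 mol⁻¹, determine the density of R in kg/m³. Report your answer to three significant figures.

An FCC unit cell contains Z = 4 atoms.
Cell volume: a³ = (5.16 Å)³ = (5.160 × 10^-8 cm)³ = 1.374 × 10^-22 cm³.
ρ = Z·M/(N_A·a³) = 4 × 111.8 / (6.022 × 10²³ × 1.374 × 10^-22) = 5.405 g/cm³ = 5410 kg/m³.

5410 kg/m³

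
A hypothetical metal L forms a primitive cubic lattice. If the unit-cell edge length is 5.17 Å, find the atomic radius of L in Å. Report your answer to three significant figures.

2.59 Å

In a simple cubic lattice, atoms touch along the cell edge, so a = 2r.
r = a/2 = 5.17/2 = 2.59 Å.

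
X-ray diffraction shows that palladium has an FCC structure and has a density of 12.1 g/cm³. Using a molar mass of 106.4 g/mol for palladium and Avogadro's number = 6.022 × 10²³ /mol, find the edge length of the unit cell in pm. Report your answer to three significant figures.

With Z = 4 atoms per FCC cell, a³ = Z·M/(N_A·ρ) = 4 × 106.4 / (6.022 × 10²³ × 12.10 g/cm³) = 5.841 × 10^-23 cm³.
a = (5.841 × 10^-23)^(1/3) = 3.880 × 10^-8 cm = 388 pm.

388 pm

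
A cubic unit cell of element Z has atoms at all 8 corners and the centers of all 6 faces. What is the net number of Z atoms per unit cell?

Corner atoms are shared by 8 cells (1/8 each), face atoms by 2 (1/2 each).
Net atoms = 8 × 1/8 + 6 × 1/2 = 1 + 3 = 4.

4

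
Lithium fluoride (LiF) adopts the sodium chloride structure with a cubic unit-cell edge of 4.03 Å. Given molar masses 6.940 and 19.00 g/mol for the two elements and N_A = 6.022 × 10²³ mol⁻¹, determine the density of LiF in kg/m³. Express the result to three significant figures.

2630 kg/m³

The sodium chloride structure contains Z = 4 formula units per cell; M(LiF) = 6.940 + 19.00 = 25.94 g/mol.
a³ = (4.030 × 10^-8 cm)³ = 6.545 × 10^-23 cm³.
ρ = 4 × 25.94 / (6.022 × 10²³ × 6.545 × 10^-23) = 2.633 g/cm³ = 2630 kg/m³.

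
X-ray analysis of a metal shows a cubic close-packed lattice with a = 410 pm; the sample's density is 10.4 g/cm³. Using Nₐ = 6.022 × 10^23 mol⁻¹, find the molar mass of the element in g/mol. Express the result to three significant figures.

An FCC cell has Z = 4 atoms; a = 4.100 × 10^-8 cm.
M = ρ·N_A·a³/Z = 10.4 × 6.022 × 10²³ × 6.892 × 10^-23 / 4 = 108 g/mol.

108 g/mol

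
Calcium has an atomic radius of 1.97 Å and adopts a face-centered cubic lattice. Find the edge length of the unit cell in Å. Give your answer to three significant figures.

In an FCC lattice, atoms touch along the face diagonal, so √2·a = 4r.
a = 4r/√2 = 4 × 1.97 / 1.4142 = 5.57 Å.

5.57 Å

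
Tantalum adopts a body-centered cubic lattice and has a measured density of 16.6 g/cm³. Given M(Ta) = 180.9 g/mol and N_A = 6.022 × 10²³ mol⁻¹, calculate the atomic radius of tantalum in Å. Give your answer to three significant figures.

For a BCC cell (Z = 2), a³ = Z·M/(N_A·ρ) = 2 × 180.9 / (6.022 × 10²³ × 16.60) = 3.619 × 10^-23 cm³, so a = 3.308 × 10^-8 cm = 3.308 Å.
Atoms touch along the body diagonal, so √3·a = 4r, so r = 0.4330 × a = 1.43 Å.

1.43 Å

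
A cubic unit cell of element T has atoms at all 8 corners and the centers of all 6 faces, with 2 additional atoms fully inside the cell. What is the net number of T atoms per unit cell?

6

Corner atoms are shared by 8 cells (1/8 each), face atoms by 2 (1/2 each), interior atoms are unshared.
Net atoms = 8 × 1/8 + 6 × 1/2 + 2 = 1 + 3 + 2 = 6.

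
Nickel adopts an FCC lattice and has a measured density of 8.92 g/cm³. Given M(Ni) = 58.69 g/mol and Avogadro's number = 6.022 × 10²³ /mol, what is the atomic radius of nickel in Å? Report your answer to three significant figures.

For an FCC cell (Z = 4), a³ = Z·M/(N_A·ρ) = 4 × 58.69 / (6.022 × 10²³ × 8.920) = 4.370 × 10^-23 cm³, so a = 3.522 × 10^-8 cm = 3.522 Å.
Atoms touch along the face diagonal, so √2·a = 4r, so r = 0.3536 × a = 1.25 Å.

1.25 Å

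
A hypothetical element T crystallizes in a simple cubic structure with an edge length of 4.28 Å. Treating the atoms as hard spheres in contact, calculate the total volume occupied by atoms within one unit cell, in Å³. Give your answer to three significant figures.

41.1 Å³

In a simple cubic lattice atoms touch along the cell edge, so a = 2r, so r = 0.5000a = 2.140 Å.
V_atoms = Z × (4/3)πr³ = 1 × (4/3)π × (2.140)³ = 41.1 Å³.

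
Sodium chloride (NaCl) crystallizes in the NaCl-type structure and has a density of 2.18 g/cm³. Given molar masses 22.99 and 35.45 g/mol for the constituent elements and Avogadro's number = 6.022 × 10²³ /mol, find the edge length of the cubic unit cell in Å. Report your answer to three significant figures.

M(NaCl) = 58.44 g/mol; Z = 4 formula units per cell.
a³ = Z·M/(N_A·ρ) = 4 × 58.44 / (6.022 × 10²³ × 2.18) = 1.781 × 10^-22 cm³, so a = 5.626 × 10^-8 cm = 5.63 Å.

5.63 Å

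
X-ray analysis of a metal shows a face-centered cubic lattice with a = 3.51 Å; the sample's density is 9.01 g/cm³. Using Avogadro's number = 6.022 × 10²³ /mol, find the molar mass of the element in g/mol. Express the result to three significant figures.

An FCC cell has Z = 4 atoms; a = 3.510 × 10^-8 cm.
M = ρ·N_A·a³/Z = 9.01 × 6.022 × 10²³ × 4.324 × 10^-23 / 4 = 58.7 g/mol.

58.7 g/mol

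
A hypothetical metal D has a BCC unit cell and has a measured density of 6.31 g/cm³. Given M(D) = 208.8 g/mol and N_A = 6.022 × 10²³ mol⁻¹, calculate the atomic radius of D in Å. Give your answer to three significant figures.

For a BCC cell (Z = 2), a³ = Z·M/(N_A·ρ) = 2 × 208.8 / (6.022 × 10²³ × 6.310) = 1.099 × 10^-22 cm³, so a = 4.790 × 10^-8 cm = 4.790 Å.
Atoms touch along the body diagonal, so √3·a = 4r, so r = 0.4330 × a = 2.07 Å.

2.07 Å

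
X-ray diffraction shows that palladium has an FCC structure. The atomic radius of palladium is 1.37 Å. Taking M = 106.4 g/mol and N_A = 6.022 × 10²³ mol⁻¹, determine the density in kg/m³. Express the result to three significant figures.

In an FCC lattice, atoms touch along the face diagonal, so √2·a = 4r, giving a = 3.875 Å = 3.875 × 10^-8 cm.
With Z = 4, ρ = Z·M/(N_A·a³) = 4 × 106.4 / (6.022 × 10²³ × 5.818 × 10^-23) = 12.15 g/cm³ = 12100 kg/m³.

12100 kg/m³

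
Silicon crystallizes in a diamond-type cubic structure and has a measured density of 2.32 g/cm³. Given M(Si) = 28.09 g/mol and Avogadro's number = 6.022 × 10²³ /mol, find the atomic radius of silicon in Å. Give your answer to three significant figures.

1.18 Å

For a diamond cubic cell (Z = 8), a³ = Z·M/(N_A·ρ) = 8 × 28.09 / (6.022 × 10²³ × 2.320) = 1.608 × 10^-22 cm³, so a = 5.438 × 10^-8 cm = 5.438 Å.
Nearest neighbors lie along the body diagonal with √3·a = 8r, so r = 0.2165 × a = 1.18 Å.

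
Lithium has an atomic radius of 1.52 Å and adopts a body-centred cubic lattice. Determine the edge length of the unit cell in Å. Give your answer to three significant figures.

In a BCC lattice, atoms touch along the body diagonal, so √3·a = 4r.
a = 4r/√3 = 4 × 1.52 / 1.7321 = 3.51 Å.

3.51 Å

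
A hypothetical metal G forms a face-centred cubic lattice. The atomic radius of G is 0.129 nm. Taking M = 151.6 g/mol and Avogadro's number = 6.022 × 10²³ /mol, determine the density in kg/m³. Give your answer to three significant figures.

20700 kg/m³

In an FCC lattice, atoms touch along the face diagonal, so √2·a = 4r, giving a = 0.3649 nm = 3.649 × 10^-8 cm.
With Z = 4, ρ = Z·M/(N_A·a³) = 4 × 151.6 / (6.022 × 10²³ × 4.857 × 10^-23) = 20.73 g/cm³ = 20700 kg/m³.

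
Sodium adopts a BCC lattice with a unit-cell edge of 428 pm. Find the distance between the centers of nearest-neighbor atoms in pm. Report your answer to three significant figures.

371 pm

In a BCC structure, atoms touch along the body diagonal, so √3·a = 4r; the nearest-neighbor distance equals 2r = 0.8660·a.
d = 0.8660 × 428 = 371 pm.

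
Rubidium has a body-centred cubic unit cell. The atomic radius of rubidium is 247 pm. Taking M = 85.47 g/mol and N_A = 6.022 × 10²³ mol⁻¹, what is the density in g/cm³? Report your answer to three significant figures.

1.53 g/cm³

In a BCC lattice, atoms touch along the body diagonal, so √3·a = 4r, giving a = 570.4 pm = 5.704 × 10^-8 cm.
With Z = 2, ρ = Z·M/(N_A·a³) = 2 × 85.47 / (6.022 × 10²³ × 1.856 × 10^-22) = 1.529 g/cm³.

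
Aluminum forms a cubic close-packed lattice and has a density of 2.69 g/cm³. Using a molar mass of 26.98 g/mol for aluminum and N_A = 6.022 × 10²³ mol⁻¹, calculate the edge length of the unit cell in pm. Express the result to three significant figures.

405 pm

With Z = 4 atoms per FCC cell, a³ = Z·M/(N_A·ρ) = 4 × 26.98 / (6.022 × 10²³ × 2.690 g/cm³) = 6.662 × 10^-23 cm³.
a = (6.662 × 10^-23)^(1/3) = 4.054 × 10^-8 cm = 405 pm.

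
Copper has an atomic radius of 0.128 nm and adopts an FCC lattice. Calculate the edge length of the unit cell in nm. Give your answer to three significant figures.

In an FCC lattice, atoms touch along the face diagonal, so √2·a = 4r.
a = 4r/√2 = 4 × 0.128 / 1.4142 = 0.362 nm.

0.362 nm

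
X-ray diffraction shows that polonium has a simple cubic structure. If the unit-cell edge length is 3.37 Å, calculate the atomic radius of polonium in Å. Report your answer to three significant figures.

In a simple cubic lattice, atoms touch along the cell edge, so a = 2r.
r = a/2 = 3.37/2 = 1.69 Å.

1.69 Å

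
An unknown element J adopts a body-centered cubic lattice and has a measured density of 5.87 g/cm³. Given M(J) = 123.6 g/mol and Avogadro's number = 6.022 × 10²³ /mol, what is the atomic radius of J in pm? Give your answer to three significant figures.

178 pm

For a BCC cell (Z = 2), a³ = Z·M/(N_A·ρ) = 2 × 123.6 / (6.022 × 10²³ × 5.870) = 6.993 × 10^-23 cm³, so a = 4.120 × 10^-8 cm = 412.0 pm.
Atoms touch along the body diagonal, so √3·a = 4r, so r = 0.4330 × a = 178 pm.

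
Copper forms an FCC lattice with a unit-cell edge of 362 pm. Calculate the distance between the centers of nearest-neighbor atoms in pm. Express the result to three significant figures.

In an FCC structure, atoms touch along the face diagonal, so √2·a = 4r; the nearest-neighbor distance equals 2r = 0.7071·a.
d = 0.7071 × 362 = 256 pm.

256 pm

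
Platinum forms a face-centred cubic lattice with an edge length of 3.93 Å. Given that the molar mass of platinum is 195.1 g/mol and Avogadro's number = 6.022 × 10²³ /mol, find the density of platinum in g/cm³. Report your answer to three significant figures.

An FCC unit cell contains Z = 4 atoms.
Cell volume: a³ = (3.93 Å)³ = (3.930 × 10^-8 cm)³ = 6.070 × 10^-23 cm³.
ρ = Z·M/(N_A·a³) = 4 × 195.1 / (6.022 × 10²³ × 6.070 × 10^-23) = 21.35 g/cm³.

21.4 g/cm³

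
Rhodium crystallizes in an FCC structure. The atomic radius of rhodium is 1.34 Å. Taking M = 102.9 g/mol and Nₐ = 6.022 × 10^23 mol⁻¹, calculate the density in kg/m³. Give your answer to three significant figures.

In an FCC lattice, atoms touch along the face diagonal, so √2·a = 4r, giving a = 3.790 Å = 3.790 × 10^-8 cm.
With Z = 4, ρ = Z·M/(N_A·a³) = 4 × 102.9 / (6.022 × 10²³ × 5.444 × 10^-23) = 12.55 g/cm³ = 12600 kg/m³.

12600 kg/m³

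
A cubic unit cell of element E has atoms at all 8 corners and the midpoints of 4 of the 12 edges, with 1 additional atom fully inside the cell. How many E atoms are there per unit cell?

3

Corner atoms are shared by 8 cells (1/8 each), edge atoms by 4 (1/4 each), interior atoms are unshared.
Net atoms = 8 × 1/8 + 4 × 1/4 + 1 = 1 + 1 + 1 = 3.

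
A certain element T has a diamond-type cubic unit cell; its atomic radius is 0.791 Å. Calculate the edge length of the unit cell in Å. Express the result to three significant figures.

In a diamond cubic lattice, nearest neighbors lie along the body diagonal with √3·a = 8r.
a = 8r/√3 = 8 × 0.791 / 1.7321 = 3.65 Å.

3.65 Å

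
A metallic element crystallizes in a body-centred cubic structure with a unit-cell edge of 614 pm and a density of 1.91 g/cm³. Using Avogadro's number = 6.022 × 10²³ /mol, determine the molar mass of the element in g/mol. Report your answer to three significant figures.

133 g/mol

A BCC cell has Z = 2 atoms; a = 6.140 × 10^-8 cm.
M = ρ·N_A·a³/Z = 1.91 × 6.022 × 10²³ × 2.315 × 10^-22 / 2 = 133 g/mol.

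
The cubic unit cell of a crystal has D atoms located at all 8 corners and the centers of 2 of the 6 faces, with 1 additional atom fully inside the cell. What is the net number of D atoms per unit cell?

Corner atoms are shared by 8 cells (1/8 each), face atoms by 2 (1/2 each), interior atoms are unshared.
Net atoms = 8 × 1/8 + 2 × 1/2 + 1 = 1 + 1 + 1 = 3.

3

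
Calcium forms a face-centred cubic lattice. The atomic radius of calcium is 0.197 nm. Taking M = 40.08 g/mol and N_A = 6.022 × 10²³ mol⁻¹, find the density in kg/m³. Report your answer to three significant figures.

In an FCC lattice, atoms touch along the face diagonal, so √2·a = 4r, giving a = 0.5572 nm = 5.572 × 10^-8 cm.
With Z = 4, ρ = Z·M/(N_A·a³) = 4 × 40.08 / (6.022 × 10²³ × 1.730 × 10^-22) = 1.539 g/cm³ = 1540 kg/m³.

1540 kg/m³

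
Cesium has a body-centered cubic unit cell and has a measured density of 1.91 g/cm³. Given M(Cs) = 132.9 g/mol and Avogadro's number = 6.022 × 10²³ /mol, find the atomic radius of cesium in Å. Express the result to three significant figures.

2.66 Å

For a BCC cell (Z = 2), a³ = Z·M/(N_A·ρ) = 2 × 132.9 / (6.022 × 10²³ × 1.910) = 2.311 × 10^-22 cm³, so a = 6.137 × 10^-8 cm = 6.137 Å.
Atoms touch along the body diagonal, so √3·a = 4r, so r = 0.4330 × a = 2.66 Å.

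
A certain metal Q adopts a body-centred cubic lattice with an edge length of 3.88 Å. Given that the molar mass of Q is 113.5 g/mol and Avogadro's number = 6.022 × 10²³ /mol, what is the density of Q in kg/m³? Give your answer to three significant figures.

A BCC unit cell contains Z = 2 atoms.
Cell volume: a³ = (3.88 Å)³ = (3.880 × 10^-8 cm)³ = 5.841 × 10^-23 cm³.
ρ = Z·M/(N_A·a³) = 2 × 113.5 / (6.022 × 10²³ × 5.841 × 10^-23) = 6.453 g/cm³ = 6450 kg/m³.

6450 kg/m³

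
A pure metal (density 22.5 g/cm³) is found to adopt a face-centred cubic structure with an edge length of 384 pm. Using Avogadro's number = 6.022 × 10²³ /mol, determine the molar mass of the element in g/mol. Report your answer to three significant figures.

An FCC cell has Z = 4 atoms; a = 3.840 × 10^-8 cm.
M = ρ·N_A·a³/Z = 22.5 × 6.022 × 10²³ × 5.662 × 10^-23 / 4 = 192 g/mol.

192 g/mol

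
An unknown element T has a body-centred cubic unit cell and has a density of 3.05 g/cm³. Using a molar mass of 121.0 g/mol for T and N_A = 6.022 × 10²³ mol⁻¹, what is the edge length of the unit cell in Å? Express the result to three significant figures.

With Z = 2 atoms per BCC cell, a³ = Z·M/(N_A·ρ) = 2 × 121.0 / (6.022 × 10²³ × 3.050 g/cm³) = 1.318 × 10^-22 cm³.
a = (1.318 × 10^-22)^(1/3) = 5.089 × 10^-8 cm = 5.09 Å.

5.09 Å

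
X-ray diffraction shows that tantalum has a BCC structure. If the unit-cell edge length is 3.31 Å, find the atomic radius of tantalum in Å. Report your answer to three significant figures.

1.43 Å

In a BCC lattice, atoms touch along the body diagonal, so √3·a = 4r.
r = √3·a/4 = 1.7321 × 3.31 / 4 = 1.43 Å.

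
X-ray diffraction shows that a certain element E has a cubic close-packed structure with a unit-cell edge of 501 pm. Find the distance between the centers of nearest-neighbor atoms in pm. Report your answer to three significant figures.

In an FCC structure, atoms touch along the face diagonal, so √2·a = 4r; the nearest-neighbor distance equals 2r = 0.7071·a.
d = 0.7071 × 501 = 354 pm.

354 pm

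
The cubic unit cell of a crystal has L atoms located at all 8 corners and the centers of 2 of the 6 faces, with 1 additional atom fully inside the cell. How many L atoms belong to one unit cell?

Corner atoms are shared by 8 cells (1/8 each), face atoms by 2 (1/2 each), interior atoms are unshared.
Net atoms = 8 × 1/8 + 2 × 1/2 + 1 = 1 + 1 + 1 = 3.

3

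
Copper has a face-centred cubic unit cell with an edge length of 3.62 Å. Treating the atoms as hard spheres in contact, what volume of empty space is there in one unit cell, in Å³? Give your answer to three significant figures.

12.3 Å³

In an FCC lattice atoms touch along the face diagonal, so √2·a = 4r, so r = 0.3536a = 1.280 Å.
V_cell = a³ = 47.44 Å³; V_atoms = 4 × (4/3)πr³ = 35.13 Å³.
Empty space = 47.44 − 35.13 = 12.3 Å³.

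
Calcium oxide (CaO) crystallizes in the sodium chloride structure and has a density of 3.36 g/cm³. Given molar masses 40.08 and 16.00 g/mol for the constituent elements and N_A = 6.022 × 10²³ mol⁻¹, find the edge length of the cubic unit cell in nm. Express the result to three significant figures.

0.480 nm

M(CaO) = 56.08 g/mol; Z = 4 formula units per cell.
a³ = Z·M/(N_A·ρ) = 4 × 56.08 / (6.022 × 10²³ × 3.36) = 1.109 × 10^-22 cm³, so a = 4.804 × 10^-8 cm = 0.480 nm.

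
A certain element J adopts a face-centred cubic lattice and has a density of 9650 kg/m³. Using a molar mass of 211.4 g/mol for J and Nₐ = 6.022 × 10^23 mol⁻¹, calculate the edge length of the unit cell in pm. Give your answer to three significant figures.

526 pm

With Z = 4 atoms per FCC cell, a³ = Z·M/(N_A·ρ) = 4 × 211.4 / (6.022 × 10²³ × 9.650 g/cm³) = 1.455 × 10^-22 cm³.
a = (1.455 × 10^-22)^(1/3) = 5.260 × 10^-8 cm = 526 pm.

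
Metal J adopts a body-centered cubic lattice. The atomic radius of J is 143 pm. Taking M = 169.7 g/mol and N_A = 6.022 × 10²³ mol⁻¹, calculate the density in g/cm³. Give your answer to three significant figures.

15.6 g/cm³

In a BCC lattice, atoms touch along the body diagonal, so √3·a = 4r, giving a = 330.2 pm = 3.302 × 10^-8 cm.
With Z = 2, ρ = Z·M/(N_A·a³) = 2 × 169.7 / (6.022 × 10²³ × 3.602 × 10^-23) = 15.65 g/cm³.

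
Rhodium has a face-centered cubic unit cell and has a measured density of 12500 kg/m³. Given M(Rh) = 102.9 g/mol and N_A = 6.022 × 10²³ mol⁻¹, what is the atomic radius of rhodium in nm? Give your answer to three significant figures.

For an FCC cell (Z = 4), a³ = Z·M/(N_A·ρ) = 4 × 102.9 / (6.022 × 10²³ × 12.50) = 5.468 × 10^-23 cm³, so a = 3.796 × 10^-8 cm = 0.3796 nm.
Atoms touch along the face diagonal, so √2·a = 4r, so r = 0.3536 × a = 0.134 nm.

0.134 nm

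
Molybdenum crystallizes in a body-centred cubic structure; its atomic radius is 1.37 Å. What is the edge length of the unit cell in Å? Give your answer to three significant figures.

In a BCC lattice, atoms touch along the body diagonal, so √3·a = 4r.
a = 4r/√3 = 4 × 1.37 / 1.7321 = 3.16 Å.

3.16 Å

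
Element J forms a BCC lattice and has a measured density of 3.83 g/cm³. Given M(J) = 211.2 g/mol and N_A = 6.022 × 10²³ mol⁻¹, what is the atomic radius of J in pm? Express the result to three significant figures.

246 pm

For a BCC cell (Z = 2), a³ = Z·M/(N_A·ρ) = 2 × 211.2 / (6.022 × 10²³ × 3.830) = 1.831 × 10^-22 cm³, so a = 5.679 × 10^-8 cm = 567.9 pm.
Atoms touch along the body diagonal, so √3·a = 4r, so r = 0.4330 × a = 246 pm.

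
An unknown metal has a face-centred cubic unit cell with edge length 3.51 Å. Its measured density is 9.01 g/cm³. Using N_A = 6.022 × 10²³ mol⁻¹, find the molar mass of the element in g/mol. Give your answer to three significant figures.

An FCC cell has Z = 4 atoms; a = 3.510 × 10^-8 cm.
M = ρ·N_A·a³/Z = 9.01 × 6.022 × 10²³ × 4.324 × 10^-23 / 4 = 58.7 g/mol.

58.7 g/mol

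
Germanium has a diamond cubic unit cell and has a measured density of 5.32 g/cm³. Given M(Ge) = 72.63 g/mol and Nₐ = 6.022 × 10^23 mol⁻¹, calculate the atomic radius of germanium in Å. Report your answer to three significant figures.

1.23 Å

For a diamond cubic cell (Z = 8), a³ = Z·M/(N_A·ρ) = 8 × 72.63 / (6.022 × 10²³ × 5.320) = 1.814 × 10^-22 cm³, so a = 5.660 × 10^-8 cm = 5.660 Å.
Nearest neighbors lie along the body diagonal with √3·a = 8r, so r = 0.2165 × a = 1.23 Å.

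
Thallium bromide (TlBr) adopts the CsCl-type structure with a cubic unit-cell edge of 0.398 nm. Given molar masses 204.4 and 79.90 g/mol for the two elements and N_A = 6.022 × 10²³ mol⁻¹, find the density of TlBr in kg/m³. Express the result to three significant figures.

7490 kg/m³

The CsCl-type structure contains Z = 1 formula unit per cell; M(TlBr) = 204.4 + 79.90 = 284.3 g/mol.
a³ = (3.980 × 10^-8 cm)³ = 6.304 × 10^-23 cm³.
ρ = 1 × 284.3 / (6.022 × 10²³ × 6.304 × 10^-23) = 7.488 g/cm³ = 7490 kg/m³.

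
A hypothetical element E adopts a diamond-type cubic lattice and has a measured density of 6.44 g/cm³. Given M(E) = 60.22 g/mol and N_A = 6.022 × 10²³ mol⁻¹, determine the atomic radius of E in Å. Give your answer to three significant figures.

For a diamond cubic cell (Z = 8), a³ = Z·M/(N_A·ρ) = 8 × 60.22 / (6.022 × 10²³ × 6.440) = 1.242 × 10^-22 cm³, so a = 4.990 × 10^-8 cm = 4.990 Å.
Nearest neighbors lie along the body diagonal with √3·a = 8r, so r = 0.2165 × a = 1.08 Å.

1.08 Å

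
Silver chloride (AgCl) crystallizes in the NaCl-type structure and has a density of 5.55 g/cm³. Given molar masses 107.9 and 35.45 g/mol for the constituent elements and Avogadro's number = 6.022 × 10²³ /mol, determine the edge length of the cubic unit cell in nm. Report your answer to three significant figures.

0.556 nm

M(AgCl) = 143.35 g/mol; Z = 4 formula units per cell.
a³ = Z·M/(N_A·ρ) = 4 × 143.35 / (6.022 × 10²³ × 5.55) = 1.716 × 10^-22 cm³, so a = 5.557 × 10^-8 cm = 0.556 nm.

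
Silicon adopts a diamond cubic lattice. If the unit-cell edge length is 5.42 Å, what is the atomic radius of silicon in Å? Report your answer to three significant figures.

In a diamond cubic lattice, nearest neighbors lie along the body diagonal with √3·a = 8r.
r = √3·a/8 = 1.7321 × 5.42 / 8 = 1.17 Å.

1.17 Å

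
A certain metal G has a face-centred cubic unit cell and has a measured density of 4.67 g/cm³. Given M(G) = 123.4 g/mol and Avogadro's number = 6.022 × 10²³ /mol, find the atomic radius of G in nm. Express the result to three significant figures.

0.198 nm

For an FCC cell (Z = 4), a³ = Z·M/(N_A·ρ) = 4 × 123.4 / (6.022 × 10²³ × 4.670) = 1.755 × 10^-22 cm³, so a = 5.599 × 10^-8 cm = 0.5599 nm.
Atoms touch along the face diagonal, so √2·a = 4r, so r = 0.3536 × a = 0.198 nm.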